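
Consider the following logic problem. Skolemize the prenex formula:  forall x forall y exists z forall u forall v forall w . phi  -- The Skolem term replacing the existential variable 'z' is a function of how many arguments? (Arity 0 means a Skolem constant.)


Quantifier prefix: forall x forall y exists z forall u forall v forall w
'z' is existentially quantified at position 3.
Universal variables preceding it: x, y
Skolem function arity = 2

2


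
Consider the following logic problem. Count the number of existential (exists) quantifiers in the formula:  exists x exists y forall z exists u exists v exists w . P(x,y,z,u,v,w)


Quantifier prefix: exists x exists y forall z exists u exists v exists w
Mark each quantifier type:
  E E U E E E
Universal count = 1, Existential count = 5
Asked for existential (exists) quantifiers: 5

5


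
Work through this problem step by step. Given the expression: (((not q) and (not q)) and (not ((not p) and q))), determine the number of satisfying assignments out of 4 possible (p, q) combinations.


Check all 4 assignments:
p=0, q=0: 1
p=0, q=1: 0
p=1, q=0: 1
p=1, q=1: 0
Count of True = 2

2


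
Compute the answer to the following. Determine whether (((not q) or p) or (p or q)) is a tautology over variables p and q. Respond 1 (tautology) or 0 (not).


Check all 4 assignments:
p=0, q=0: 1
p=0, q=1: 1
p=1, q=0: 1
p=1, q=1: 1
Satisfying count = 4/4.
Tautology iff count = 4: yes.

1


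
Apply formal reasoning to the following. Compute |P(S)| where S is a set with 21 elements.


The power set of a set with n elements has 2^n elements.
|P(S)| = 2^21 = 2097152

2097152


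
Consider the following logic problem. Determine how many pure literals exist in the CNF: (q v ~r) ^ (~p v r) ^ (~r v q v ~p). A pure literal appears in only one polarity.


Check each variable for pure literal status:
p: pure negative
q: pure positive
r: mixed (not pure)
Pure literal count = 2

2


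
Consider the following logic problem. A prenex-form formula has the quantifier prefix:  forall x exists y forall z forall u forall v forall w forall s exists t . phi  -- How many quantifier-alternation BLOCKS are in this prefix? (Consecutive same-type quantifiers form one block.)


Quantifier-type sequence: A E A A A A A E  (A=forall, E=exists)
Group into maximal same-type runs:
  Ax1 | Ex1 | Ax5 | Ex1
Number of blocks = 4

4


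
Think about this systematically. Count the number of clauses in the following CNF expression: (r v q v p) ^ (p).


A CNF formula is a conjunction of clauses.
Clauses are separated by ^.
Counting the conjuncts: 2 clauses.

2


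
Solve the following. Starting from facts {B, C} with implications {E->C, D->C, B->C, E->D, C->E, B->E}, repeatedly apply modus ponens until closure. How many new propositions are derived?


Initial facts: {B, C}
Apply modus ponens to closure:
  C and C->E  =>  E
  E and E->D  =>  D
Final known: {B, C, D, E}
New propositions: {D, E}
Count = 2

2


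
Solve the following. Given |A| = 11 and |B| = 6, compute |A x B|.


The Cartesian product A x B contains all ordered pairs (a, b).
|A x B| = |A| * |B| = 11 * 6 = 66

66


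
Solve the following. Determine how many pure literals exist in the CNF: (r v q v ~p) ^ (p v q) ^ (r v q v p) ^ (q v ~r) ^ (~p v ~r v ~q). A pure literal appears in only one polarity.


Check each variable for pure literal status:
p: mixed (not pure)
q: mixed (not pure)
r: mixed (not pure)
Pure literal count = 0

0


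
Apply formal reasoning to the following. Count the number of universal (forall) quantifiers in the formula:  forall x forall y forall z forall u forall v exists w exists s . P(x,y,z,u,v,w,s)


Quantifier prefix: forall x forall y forall z forall u forall v exists w exists s
Mark each quantifier type:
  U U U U U E E
Universal count = 5, Existential count = 2
Asked for universal (forall) quantifiers: 5

5


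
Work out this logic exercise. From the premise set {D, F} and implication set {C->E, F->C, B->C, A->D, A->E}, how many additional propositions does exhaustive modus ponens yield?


Initial facts: {D, F}
Apply modus ponens to closure:
  F and F->C  =>  C
  C and C->E  =>  E
Final known: {C, D, E, F}
New propositions: {C, E}
Count = 2

2


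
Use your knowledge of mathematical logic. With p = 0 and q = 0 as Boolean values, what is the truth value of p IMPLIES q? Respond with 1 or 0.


p = 0, q = 0
Operation: p IMPLIES q
Evaluate: 0 IMPLIES 0 = 1

1


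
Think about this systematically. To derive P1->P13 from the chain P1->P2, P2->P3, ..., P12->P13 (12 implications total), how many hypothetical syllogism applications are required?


With 12 implications in a chain connecting 13 propositions:
P1->P2, P2->P3, ..., P12->P13
Steps needed = (number of implications) - 1 = 12 - 1 = 11

11


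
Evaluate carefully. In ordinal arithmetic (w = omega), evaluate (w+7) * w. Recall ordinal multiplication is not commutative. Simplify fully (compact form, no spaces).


Compute (w+7) * w.
Ordinal * is associative and left-distributive over +, but NOT commutative; for finite n>1, n*w = w but w*n stays w*n.
(w+7) * w = sup{(w+7)*k : k<w} = sup{w*k+7} = w^2 (the +7 tail is absorbed in the limit).
Result = w^2

w^2


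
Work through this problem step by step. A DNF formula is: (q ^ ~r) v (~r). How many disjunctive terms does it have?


A DNF formula is a disjunction of terms (conjunctions).
Terms are separated by v.
Counting the disjuncts: 2 terms.

2


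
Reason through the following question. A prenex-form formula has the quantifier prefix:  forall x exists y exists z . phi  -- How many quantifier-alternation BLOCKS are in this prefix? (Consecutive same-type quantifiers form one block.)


Quantifier-type sequence: A E E  (A=forall, E=exists)
Group into maximal same-type runs:
  Ax1 | Ex2
Number of blocks = 2

2


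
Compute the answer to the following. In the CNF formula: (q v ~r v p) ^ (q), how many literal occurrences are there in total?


Counting literals in each clause:
Clause 1: 3 literal(s)
Clause 2: 1 literal(s)
Total = 4

4


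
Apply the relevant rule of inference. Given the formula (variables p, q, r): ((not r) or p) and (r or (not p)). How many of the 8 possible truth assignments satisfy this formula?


Evaluate all 8 assignments for p, q, r:
p=0, q=0, r=0: 1
p=0, q=0, r=1: 0
p=0, q=1, r=0: 1
p=0, q=1, r=1: 0
p=1, q=0, r=0: 0
p=1, q=0, r=1: 1
p=1, q=1, r=0: 0
p=1, q=1, r=1: 1
Satisfying count = 4

4


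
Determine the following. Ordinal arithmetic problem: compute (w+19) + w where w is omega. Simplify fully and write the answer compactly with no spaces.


Compute (w+19) + w.
Ordinal + is associative but NOT commutative; for finite n>0, n + w = w but w + n stays w+n.
(w+19) + w = w + (19+w) = w + w = w*2 (the finite tail 19 is absorbed by the right w).
Result = w*2

w*2


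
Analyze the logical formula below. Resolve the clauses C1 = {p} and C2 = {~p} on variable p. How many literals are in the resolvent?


Remove p from C1 and ~p from C2.
C1 remainder: {}
C2 remainder: {}
Union (resolvent): {} (empty clause)
Resolvent has 0 literal(s).

0


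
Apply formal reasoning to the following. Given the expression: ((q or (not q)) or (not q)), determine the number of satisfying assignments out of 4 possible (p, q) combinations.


Check all 4 assignments:
p=0, q=0: 1
p=0, q=1: 1
p=1, q=0: 1
p=1, q=1: 1
Count of True = 4

4


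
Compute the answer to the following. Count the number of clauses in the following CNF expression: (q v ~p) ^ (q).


A CNF formula is a conjunction of clauses.
Clauses are separated by ^.
Counting the conjuncts: 2 clauses.

2


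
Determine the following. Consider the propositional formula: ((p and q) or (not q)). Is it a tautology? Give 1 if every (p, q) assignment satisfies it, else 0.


Check all 4 assignments:
p=0, q=0: 1
p=0, q=1: 0
p=1, q=0: 1
p=1, q=1: 1
Satisfying count = 3/4.
Tautology iff count = 4: no.

0


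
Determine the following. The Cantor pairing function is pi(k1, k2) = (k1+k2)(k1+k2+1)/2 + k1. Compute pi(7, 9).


k1 + k2 = 16
(k1+k2)(k1+k2+1)/2 = 16 * 17 / 2 = 136
pi = 136 + 7 = 143

143


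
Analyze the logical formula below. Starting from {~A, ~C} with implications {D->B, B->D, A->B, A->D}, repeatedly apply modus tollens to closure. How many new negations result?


Initial negated facts: {~A, ~C}
Apply modus tollens to closure:
  (no implication fires)
Final negated: {~A, ~C}
New negations: {(none)}
Count = 0

0


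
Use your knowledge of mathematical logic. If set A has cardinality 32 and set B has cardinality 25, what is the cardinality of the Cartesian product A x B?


The Cartesian product A x B contains all ordered pairs (a, b).
|A x B| = |A| * |B| = 32 * 25 = 800

800


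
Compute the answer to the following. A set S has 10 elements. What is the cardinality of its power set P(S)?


The power set of a set with n elements has 2^n elements.
|P(S)| = 2^10 = 1024

1024


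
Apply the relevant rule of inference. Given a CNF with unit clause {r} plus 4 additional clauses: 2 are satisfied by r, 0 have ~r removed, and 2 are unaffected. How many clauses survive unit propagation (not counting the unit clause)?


Satisfied (removed): 2
Shortened (remain): 0
Unchanged (remain): 2
Remaining = 0 + 2 = 2

2


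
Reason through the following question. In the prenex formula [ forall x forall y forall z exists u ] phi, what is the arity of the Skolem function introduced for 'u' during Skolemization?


Quantifier prefix: forall x forall y forall z exists u
'u' is existentially quantified at position 4.
Universal variables preceding it: x, y, z
Skolem function arity = 3

3


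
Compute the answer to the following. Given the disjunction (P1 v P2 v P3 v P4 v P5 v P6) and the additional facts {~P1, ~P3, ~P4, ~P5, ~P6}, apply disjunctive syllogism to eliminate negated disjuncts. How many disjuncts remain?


Original disjuncts (6): P1, P2, P3, P4, P5, P6
Negated (eliminate): ~P1, ~P3, ~P4, ~P5, ~P6
Remaining disjuncts: P2
Count = 6 - 5 = 1

1


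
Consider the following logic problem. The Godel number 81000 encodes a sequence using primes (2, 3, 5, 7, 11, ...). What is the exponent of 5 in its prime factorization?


Factorize 81000 by dividing by 5 repeatedly.
Division steps: 5 divides 81000 exactly 3 time(s).
Exponent of 5 = 3

3


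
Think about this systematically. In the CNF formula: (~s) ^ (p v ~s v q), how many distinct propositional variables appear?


Identify each variable that appears in the formula.
Variables found: p, q, s
Count = 3

3


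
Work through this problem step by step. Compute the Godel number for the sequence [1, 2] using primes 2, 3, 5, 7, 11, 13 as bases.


Encode each element as an exponent of the corresponding prime:
  2^1 = 2
  3^2 = 9
Product = 2 * 9 = 18

18


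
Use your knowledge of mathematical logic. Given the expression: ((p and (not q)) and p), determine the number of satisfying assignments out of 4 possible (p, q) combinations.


Check all 4 assignments:
p=0, q=0: 0
p=0, q=1: 0
p=1, q=0: 1
p=1, q=1: 0
Count of True = 1

1


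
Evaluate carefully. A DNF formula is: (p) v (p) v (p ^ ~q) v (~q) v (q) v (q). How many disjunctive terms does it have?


A DNF formula is a disjunction of terms (conjunctions).
Terms are separated by v.
Counting the disjuncts: 6 terms.

6


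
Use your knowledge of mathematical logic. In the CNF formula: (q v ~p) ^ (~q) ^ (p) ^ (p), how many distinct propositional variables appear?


Identify each variable that appears in the formula.
Variables found: p, q
Count = 2

2


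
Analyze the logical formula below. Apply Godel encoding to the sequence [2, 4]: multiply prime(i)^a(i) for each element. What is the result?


Encode each element as an exponent of the corresponding prime:
  2^2 = 4
  3^4 = 81
Product = 4 * 81 = 324

324


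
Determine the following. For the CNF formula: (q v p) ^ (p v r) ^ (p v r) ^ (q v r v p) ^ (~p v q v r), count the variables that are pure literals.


Check each variable for pure literal status:
p: mixed (not pure)
q: pure positive
r: pure positive
Pure literal count = 2

2


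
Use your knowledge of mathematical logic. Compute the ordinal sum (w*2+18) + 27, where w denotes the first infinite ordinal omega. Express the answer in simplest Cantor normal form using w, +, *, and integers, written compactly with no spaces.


Compute (w*2+18) + 27.
Ordinal + is associative but NOT commutative; for finite n>0, n + w = w but w + n stays w+n.
By associativity: (w*2+18) + 27 = w*2 + (18+27) = w*2+45.
Result = w*2+45

w*2+45


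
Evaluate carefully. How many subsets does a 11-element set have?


The power set of a set with n elements has 2^n elements.
|P(S)| = 2^11 = 2048

2048


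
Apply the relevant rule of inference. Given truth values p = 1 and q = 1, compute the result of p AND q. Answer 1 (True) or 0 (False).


p = 1, q = 1
Operation: p AND q
Evaluate: 1 AND 1 = 1

1


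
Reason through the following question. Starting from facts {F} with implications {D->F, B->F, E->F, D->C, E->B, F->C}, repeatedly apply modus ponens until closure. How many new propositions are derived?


Initial facts: {F}
Apply modus ponens to closure:
  F and F->C  =>  C
Final known: {C, F}
New propositions: {C}
Count = 1

1


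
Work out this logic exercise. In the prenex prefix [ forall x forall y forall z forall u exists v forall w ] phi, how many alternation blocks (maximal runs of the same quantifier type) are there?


Quantifier-type sequence: A A A A E A  (A=forall, E=exists)
Group into maximal same-type runs:
  Ax4 | Ex1 | Ax1
Number of blocks = 3

3


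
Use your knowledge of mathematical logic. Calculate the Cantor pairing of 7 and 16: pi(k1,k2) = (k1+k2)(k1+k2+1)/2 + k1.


k1 + k2 = 23
(k1+k2)(k1+k2+1)/2 = 23 * 24 / 2 = 276
pi = 276 + 7 = 283

283


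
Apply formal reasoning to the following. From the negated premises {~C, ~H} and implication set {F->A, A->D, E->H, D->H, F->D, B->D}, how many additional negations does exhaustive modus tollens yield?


Initial negated facts: {~C, ~H}
Apply modus tollens to closure:
  ~H and E->H  =>  ~E
  ~H and D->H  =>  ~D
  ~D and F->D  =>  ~F
  ~D and B->D  =>  ~B
  ~D and A->D  =>  ~A
Final negated: {~A, ~B, ~C, ~D, ~E, ~F, ~H}
New negations: {~A, ~B, ~D, ~E, ~F}
Count = 5

5


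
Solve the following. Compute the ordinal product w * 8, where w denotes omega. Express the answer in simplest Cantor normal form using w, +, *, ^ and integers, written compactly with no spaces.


Compute w * 8.
Ordinal * is associative and left-distributive over +, but NOT commutative; for finite n>1, n*w = w but w*n stays w*n.
w * 8 means 8 copies of w concatenated: w*8.
Result = w*8

w*8


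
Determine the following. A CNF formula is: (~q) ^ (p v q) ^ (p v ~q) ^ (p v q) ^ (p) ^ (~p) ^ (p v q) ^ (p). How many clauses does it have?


A CNF formula is a conjunction of clauses.
Clauses are separated by ^.
Counting the conjuncts: 8 clauses.

8


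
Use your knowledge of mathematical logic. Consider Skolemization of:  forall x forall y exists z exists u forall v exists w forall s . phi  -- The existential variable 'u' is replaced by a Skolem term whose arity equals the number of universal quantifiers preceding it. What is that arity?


Quantifier prefix: forall x forall y exists z exists u forall v exists w forall s
'u' is existentially quantified at position 4.
Universal variables preceding it: x, y
Skolem function arity = 2

2


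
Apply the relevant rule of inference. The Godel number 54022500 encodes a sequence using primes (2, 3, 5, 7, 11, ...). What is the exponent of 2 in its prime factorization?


Factorize 54022500 by dividing by 2 repeatedly.
Division steps: 2 divides 54022500 exactly 2 time(s).
Exponent of 2 = 2

2


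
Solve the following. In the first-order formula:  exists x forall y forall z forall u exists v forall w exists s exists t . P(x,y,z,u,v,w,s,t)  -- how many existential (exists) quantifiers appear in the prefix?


Quantifier prefix: exists x forall y forall z forall u exists v forall w exists s exists t
Mark each quantifier type:
  E U U U E U E E
Universal count = 4, Existential count = 4
Asked for existential (exists) quantifiers: 4

4


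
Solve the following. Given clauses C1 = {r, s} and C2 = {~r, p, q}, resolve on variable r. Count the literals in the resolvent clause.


Remove r from C1 and ~r from C2.
C1 remainder: {s}
C2 remainder: {p, q}
Union (resolvent): {p, q, s}
Resolvent has 3 literal(s).

3


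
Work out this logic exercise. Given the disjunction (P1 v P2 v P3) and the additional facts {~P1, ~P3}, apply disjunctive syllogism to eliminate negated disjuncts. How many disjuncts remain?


Original disjuncts (3): P1, P2, P3
Negated (eliminate): ~P1, ~P3
Remaining disjuncts: P2
Count = 3 - 2 = 1

1


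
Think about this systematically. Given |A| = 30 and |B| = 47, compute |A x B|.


The Cartesian product A x B contains all ordered pairs (a, b).
|A x B| = |A| * |B| = 30 * 47 = 1410

1410


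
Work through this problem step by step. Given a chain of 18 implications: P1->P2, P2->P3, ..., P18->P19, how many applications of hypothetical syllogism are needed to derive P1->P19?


With 18 implications in a chain connecting 19 propositions:
P1->P2, P2->P3, ..., P18->P19
Steps needed = (number of implications) - 1 = 18 - 1 = 17

17


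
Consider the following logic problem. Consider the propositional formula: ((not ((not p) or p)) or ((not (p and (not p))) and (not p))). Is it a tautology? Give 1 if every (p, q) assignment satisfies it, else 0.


Check all 4 assignments:
p=0, q=0: 1
p=0, q=1: 1
p=1, q=0: 0
p=1, q=1: 0
Satisfying count = 2/4.
Tautology iff count = 4: no.

0


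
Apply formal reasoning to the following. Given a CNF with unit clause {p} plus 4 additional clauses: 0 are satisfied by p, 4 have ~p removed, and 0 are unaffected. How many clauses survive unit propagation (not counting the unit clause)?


Satisfied (removed): 0
Shortened (remain): 4
Unchanged (remain): 0
Remaining = 4 + 0 = 4

4


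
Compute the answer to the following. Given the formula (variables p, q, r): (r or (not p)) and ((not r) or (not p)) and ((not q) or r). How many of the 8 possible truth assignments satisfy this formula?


Evaluate all 8 assignments for p, q, r:
p=0, q=0, r=0: 1
p=0, q=0, r=1: 1
p=0, q=1, r=0: 0
p=0, q=1, r=1: 1
p=1, q=0, r=0: 0
p=1, q=0, r=1: 0
p=1, q=1, r=0: 0
p=1, q=1, r=1: 0
Satisfying count = 3

3


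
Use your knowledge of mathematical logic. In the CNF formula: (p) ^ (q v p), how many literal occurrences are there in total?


Counting literals in each clause:
Clause 1: 1 literal(s)
Clause 2: 2 literal(s)
Total = 3

3


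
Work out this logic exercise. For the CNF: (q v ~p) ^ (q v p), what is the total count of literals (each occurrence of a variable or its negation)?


Counting literals in each clause:
Clause 1: 2 literal(s)
Clause 2: 2 literal(s)
Total = 4

4


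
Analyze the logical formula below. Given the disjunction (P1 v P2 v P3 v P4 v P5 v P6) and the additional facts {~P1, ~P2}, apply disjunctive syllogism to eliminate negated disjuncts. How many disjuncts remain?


Original disjuncts (6): P1, P2, P3, P4, P5, P6
Negated (eliminate): ~P1, ~P2
Remaining disjuncts: P3, P4, P5, P6
Count = 6 - 2 = 4

4


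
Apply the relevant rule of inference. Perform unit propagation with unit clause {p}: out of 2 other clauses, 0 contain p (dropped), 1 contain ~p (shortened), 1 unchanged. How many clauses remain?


Satisfied (removed): 0
Shortened (remain): 1
Unchanged (remain): 1
Remaining = 1 + 1 = 2

2


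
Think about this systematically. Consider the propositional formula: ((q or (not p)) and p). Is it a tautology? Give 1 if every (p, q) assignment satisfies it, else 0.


Check all 4 assignments:
p=0, q=0: 0
p=0, q=1: 0
p=1, q=0: 0
p=1, q=1: 1
Satisfying count = 1/4.
Tautology iff count = 4: no.

0


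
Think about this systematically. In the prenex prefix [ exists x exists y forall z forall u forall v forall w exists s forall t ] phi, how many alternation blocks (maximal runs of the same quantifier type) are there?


Quantifier-type sequence: E E A A A A E A  (A=forall, E=exists)
Group into maximal same-type runs:
  Ex2 | Ax4 | Ex1 | Ax1
Number of blocks = 4

4


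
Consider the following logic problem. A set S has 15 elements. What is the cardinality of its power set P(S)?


The power set of a set with n elements has 2^n elements.
|P(S)| = 2^15 = 32768

32768


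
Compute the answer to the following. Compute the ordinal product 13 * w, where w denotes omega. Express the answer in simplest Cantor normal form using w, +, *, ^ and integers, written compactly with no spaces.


Compute 13 * w.
Ordinal * is associative and left-distributive over +, but NOT commutative; for finite n>1, n*w = w but w*n stays w*n.
For finite n>0, n * w = sup{n*k : k<w} = w. So 13 * w = w.
Result = w

w


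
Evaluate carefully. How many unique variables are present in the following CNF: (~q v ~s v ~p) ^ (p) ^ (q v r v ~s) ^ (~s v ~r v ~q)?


Identify each variable that appears in the formula.
Variables found: p, q, r, s
Count = 4

4


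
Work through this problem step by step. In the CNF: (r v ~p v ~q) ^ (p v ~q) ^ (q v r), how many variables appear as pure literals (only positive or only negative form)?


Check each variable for pure literal status:
p: mixed (not pure)
q: mixed (not pure)
r: pure positive
Pure literal count = 1

1


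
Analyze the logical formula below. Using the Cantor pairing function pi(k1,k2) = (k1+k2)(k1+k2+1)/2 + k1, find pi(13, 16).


k1 + k2 = 29
(k1+k2)(k1+k2+1)/2 = 29 * 30 / 2 = 435
pi = 435 + 13 = 448

448


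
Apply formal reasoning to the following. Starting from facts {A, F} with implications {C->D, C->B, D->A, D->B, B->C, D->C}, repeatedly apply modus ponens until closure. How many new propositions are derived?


Initial facts: {A, F}
Apply modus ponens to closure:
  (no implication fires)
Final known: {A, F}
New propositions: {(none)}
Count = 0

0


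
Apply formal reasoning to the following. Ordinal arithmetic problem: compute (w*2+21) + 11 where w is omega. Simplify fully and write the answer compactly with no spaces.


Compute (w*2+21) + 11.
Ordinal + is associative but NOT commutative; for finite n>0, n + w = w but w + n stays w+n.
By associativity: (w*2+21) + 11 = w*2 + (21+11) = w*2+32.
Result = w*2+32

w*2+32


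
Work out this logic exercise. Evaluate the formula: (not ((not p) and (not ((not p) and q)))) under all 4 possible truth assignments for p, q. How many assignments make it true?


Check all 4 assignments:
p=0, q=0: 0
p=0, q=1: 1
p=1, q=0: 1
p=1, q=1: 1
Count of True = 3

3


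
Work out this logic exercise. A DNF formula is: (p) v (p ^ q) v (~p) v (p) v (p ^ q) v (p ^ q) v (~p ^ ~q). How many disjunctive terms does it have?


A DNF formula is a disjunction of terms (conjunctions).
Terms are separated by v.
Counting the disjuncts: 7 terms.

7


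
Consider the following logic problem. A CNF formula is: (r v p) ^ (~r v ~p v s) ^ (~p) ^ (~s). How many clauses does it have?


A CNF formula is a conjunction of clauses.
Clauses are separated by ^.
Counting the conjuncts: 4 clauses.

4


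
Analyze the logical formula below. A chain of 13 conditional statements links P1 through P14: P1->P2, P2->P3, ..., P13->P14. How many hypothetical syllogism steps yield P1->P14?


With 13 implications in a chain connecting 14 propositions:
P1->P2, P2->P3, ..., P13->P14
Steps needed = (number of implications) - 1 = 13 - 1 = 12

12


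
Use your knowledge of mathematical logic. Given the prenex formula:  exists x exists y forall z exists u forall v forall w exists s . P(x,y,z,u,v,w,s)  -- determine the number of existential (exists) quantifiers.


Quantifier prefix: exists x exists y forall z exists u forall v forall w exists s
Mark each quantifier type:
  E E U E U U E
Universal count = 3, Existential count = 4
Asked for existential (exists) quantifiers: 4

4


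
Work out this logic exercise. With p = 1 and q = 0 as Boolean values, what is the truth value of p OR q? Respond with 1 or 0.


p = 1, q = 0
Operation: p OR q
Evaluate: 1 OR 0 = 1

1


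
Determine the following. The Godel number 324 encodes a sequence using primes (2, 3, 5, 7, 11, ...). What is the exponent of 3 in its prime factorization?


Factorize 324 by dividing by 3 repeatedly.
Division steps: 3 divides 324 exactly 4 time(s).
Exponent of 3 = 4

4


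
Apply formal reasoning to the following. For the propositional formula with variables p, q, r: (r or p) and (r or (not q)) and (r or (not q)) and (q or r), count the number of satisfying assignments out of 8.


Evaluate all 8 assignments for p, q, r:
p=0, q=0, r=0: 0
p=0, q=0, r=1: 1
p=0, q=1, r=0: 0
p=0, q=1, r=1: 1
p=1, q=0, r=0: 0
p=1, q=0, r=1: 1
p=1, q=1, r=0: 0
p=1, q=1, r=1: 1
Satisfying count = 4

4


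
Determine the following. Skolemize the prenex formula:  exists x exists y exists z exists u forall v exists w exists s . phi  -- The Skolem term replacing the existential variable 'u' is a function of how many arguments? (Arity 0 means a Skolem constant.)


Quantifier prefix: exists x exists y exists z exists u forall v exists w exists s
'u' is existentially quantified at position 4.
No universal quantifiers precede it.
Skolem function arity = 0 (a Skolem constant)

0


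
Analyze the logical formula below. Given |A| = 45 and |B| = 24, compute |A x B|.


The Cartesian product A x B contains all ordered pairs (a, b).
|A x B| = |A| * |B| = 45 * 24 = 1080

1080


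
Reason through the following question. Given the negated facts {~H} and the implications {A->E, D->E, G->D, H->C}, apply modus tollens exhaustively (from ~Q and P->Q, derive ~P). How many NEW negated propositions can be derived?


Initial negated facts: {~H}
Apply modus tollens to closure:
  (no implication fires)
Final negated: {~H}
New negations: {(none)}
Count = 0

0


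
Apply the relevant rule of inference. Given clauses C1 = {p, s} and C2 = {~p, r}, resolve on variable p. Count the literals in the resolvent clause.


Remove p from C1 and ~p from C2.
C1 remainder: {s}
C2 remainder: {r}
Union (resolvent): {r, s}
Resolvent has 2 literal(s).

2


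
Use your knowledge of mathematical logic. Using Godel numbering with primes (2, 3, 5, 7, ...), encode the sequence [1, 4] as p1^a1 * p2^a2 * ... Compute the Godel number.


Encode each element as an exponent of the corresponding prime:
  2^1 = 2
  3^4 = 81
Product = 2 * 81 = 162

162


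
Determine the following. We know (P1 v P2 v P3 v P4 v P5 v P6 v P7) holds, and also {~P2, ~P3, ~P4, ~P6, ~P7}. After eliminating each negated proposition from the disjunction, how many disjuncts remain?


Original disjuncts (7): P1, P2, P3, P4, P5, P6, P7
Negated (eliminate): ~P2, ~P3, ~P4, ~P6, ~P7
Remaining disjuncts: P1, P5
Count = 7 - 5 = 2

2


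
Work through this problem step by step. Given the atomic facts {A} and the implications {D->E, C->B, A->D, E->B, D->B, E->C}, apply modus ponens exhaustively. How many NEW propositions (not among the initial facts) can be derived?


Initial facts: {A}
Apply modus ponens to closure:
  A and A->D  =>  D
  D and D->B  =>  B
  D and D->E  =>  E
  E and E->C  =>  C
Final known: {A, B, C, D, E}
New propositions: {B, C, D, E}
Count = 4

4


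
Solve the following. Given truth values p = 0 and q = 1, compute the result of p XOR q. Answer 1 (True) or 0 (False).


p = 0, q = 1
Operation: p XOR q
Evaluate: 0 XOR 1 = 1

1


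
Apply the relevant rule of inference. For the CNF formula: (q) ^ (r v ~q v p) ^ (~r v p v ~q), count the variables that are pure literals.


Check each variable for pure literal status:
p: pure positive
q: mixed (not pure)
r: mixed (not pure)
Pure literal count = 1

1


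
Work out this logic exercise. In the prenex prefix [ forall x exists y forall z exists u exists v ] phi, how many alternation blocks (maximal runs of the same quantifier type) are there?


Quantifier-type sequence: A E A E E  (A=forall, E=exists)
Group into maximal same-type runs:
  Ax1 | Ex1 | Ax1 | Ex2
Number of blocks = 4

4


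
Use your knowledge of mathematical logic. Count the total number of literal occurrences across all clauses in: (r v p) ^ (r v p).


Counting literals in each clause:
Clause 1: 2 literal(s)
Clause 2: 2 literal(s)
Total = 4

4


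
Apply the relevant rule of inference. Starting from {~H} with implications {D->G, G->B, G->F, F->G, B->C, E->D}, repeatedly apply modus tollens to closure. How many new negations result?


Initial negated facts: {~H}
Apply modus tollens to closure:
  (no implication fires)
Final negated: {~H}
New negations: {(none)}
Count = 0

0


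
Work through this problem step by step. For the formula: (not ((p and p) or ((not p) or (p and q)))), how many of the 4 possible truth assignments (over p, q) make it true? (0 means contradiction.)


Check all 4 assignments:
p=0, q=0: 0
p=0, q=1: 0
p=1, q=0: 0
p=1, q=1: 0
Count of True = 0

0


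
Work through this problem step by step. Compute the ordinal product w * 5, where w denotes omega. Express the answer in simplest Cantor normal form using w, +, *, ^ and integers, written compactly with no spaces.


Compute w * 5.
Ordinal * is associative and left-distributive over +, but NOT commutative; for finite n>1, n*w = w but w*n stays w*n.
w * 5 means 5 copies of w concatenated: w*5.
Result = w*5

w*5


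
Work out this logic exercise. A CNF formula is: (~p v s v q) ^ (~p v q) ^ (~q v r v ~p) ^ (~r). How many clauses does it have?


A CNF formula is a conjunction of clauses.
Clauses are separated by ^.
Counting the conjuncts: 4 clauses.

4


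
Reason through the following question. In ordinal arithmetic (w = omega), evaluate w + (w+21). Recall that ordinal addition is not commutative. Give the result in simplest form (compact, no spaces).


Compute w + (w+21).
Ordinal + is associative but NOT commutative; for finite n>0, n + w = w but w + n stays w+n.
w + (w+21) = (w+w) + 21 = w*2+21.
Result = w*2+21

w*2+21


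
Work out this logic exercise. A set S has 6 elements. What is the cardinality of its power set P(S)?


The power set of a set with n elements has 2^n elements.
|P(S)| = 2^6 = 64

64


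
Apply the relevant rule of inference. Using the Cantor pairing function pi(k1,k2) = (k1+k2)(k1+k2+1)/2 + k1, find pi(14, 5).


k1 + k2 = 19
(k1+k2)(k1+k2+1)/2 = 19 * 20 / 2 = 190
pi = 190 + 14 = 204

204


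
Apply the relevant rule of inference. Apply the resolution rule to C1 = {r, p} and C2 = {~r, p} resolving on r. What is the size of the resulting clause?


Remove r from C1 and ~r from C2.
C1 remainder: {p}
C2 remainder: {p}
Union (resolvent): {p}
Resolvent has 1 literal(s).

1


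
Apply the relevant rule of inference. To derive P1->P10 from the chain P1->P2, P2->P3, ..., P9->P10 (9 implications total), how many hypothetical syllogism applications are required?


With 9 implications in a chain connecting 10 propositions:
P1->P2, P2->P3, ..., P9->P10
Steps needed = (number of implications) - 1 = 9 - 1 = 8

8


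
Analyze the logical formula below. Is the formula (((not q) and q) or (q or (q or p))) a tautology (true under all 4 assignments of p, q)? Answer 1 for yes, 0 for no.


Check all 4 assignments:
p=0, q=0: 0
p=0, q=1: 1
p=1, q=0: 1
p=1, q=1: 1
Satisfying count = 3/4.
Tautology iff count = 4: no.

0


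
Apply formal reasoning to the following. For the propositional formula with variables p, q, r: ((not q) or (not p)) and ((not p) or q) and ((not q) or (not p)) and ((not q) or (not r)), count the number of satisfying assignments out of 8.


Evaluate all 8 assignments for p, q, r:
p=0, q=0, r=0: 1
p=0, q=0, r=1: 1
p=0, q=1, r=0: 1
p=0, q=1, r=1: 0
p=1, q=0, r=0: 0
p=1, q=0, r=1: 0
p=1, q=1, r=0: 0
p=1, q=1, r=1: 0
Satisfying count = 3

3


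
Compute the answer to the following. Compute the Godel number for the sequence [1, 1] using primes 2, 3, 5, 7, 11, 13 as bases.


Encode each element as an exponent of the corresponding prime:
  2^1 = 2
  3^1 = 3
Product = 2 * 3 = 6

6


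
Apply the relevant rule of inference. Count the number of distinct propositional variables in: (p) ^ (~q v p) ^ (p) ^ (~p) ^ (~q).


Identify each variable that appears in the formula.
Variables found: p, q
Count = 2

2


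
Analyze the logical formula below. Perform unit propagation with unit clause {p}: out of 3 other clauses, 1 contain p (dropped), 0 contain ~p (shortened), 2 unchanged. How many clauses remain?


Satisfied (removed): 1
Shortened (remain): 0
Unchanged (remain): 2
Remaining = 0 + 2 = 2

2


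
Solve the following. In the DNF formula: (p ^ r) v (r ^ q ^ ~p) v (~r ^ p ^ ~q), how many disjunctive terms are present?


A DNF formula is a disjunction of terms (conjunctions).
Terms are separated by v.
Counting the disjuncts: 3 terms.

3


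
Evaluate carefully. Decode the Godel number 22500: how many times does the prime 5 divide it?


Factorize 22500 by dividing by 5 repeatedly.
Division steps: 5 divides 22500 exactly 4 time(s).
Exponent of 5 = 4

4


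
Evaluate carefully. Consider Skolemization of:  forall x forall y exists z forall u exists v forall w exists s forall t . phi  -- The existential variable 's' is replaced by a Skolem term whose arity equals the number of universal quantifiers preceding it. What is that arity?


Quantifier prefix: forall x forall y exists z forall u exists v forall w exists s forall t
's' is existentially quantified at position 7.
Universal variables preceding it: x, y, u, w
Skolem function arity = 4

4


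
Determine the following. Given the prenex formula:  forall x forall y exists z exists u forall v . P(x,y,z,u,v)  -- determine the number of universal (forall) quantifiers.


Quantifier prefix: forall x forall y exists z exists u forall v
Mark each quantifier type:
  U U E E U
Universal count = 3, Existential count = 2
Asked for universal (forall) quantifiers: 3

3


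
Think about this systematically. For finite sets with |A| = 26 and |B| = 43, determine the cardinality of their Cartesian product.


The Cartesian product A x B contains all ordered pairs (a, b).
|A x B| = |A| * |B| = 26 * 43 = 1118

1118


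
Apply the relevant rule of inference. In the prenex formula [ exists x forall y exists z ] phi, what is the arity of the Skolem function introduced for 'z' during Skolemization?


Quantifier prefix: exists x forall y exists z
'z' is existentially quantified at position 3.
Universal variables preceding it: y
Skolem function arity = 1

1


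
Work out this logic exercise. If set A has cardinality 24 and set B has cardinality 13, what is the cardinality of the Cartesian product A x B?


The Cartesian product A x B contains all ordered pairs (a, b).
|A x B| = |A| * |B| = 24 * 13 = 312

312


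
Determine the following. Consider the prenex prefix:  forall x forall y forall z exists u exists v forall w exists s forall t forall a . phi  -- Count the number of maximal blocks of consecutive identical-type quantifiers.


Quantifier-type sequence: A A A E E A E A A  (A=forall, E=exists)
Group into maximal same-type runs:
  Ax3 | Ex2 | Ax1 | Ex1 | Ax2
Number of blocks = 5

5


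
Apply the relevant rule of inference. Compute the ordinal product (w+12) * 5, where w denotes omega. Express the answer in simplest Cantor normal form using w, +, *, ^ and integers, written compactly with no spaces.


Compute (w+12) * 5.
Ordinal * is associative and left-distributive over +, but NOT commutative; for finite n>1, n*w = w but w*n stays w*n.
(w+12) * 5 = (w+12) repeated 5 times. Each intermediate +12 is absorbed by the following w; only the last survives: w*5+12.
Result = w*5+12

w*5+12


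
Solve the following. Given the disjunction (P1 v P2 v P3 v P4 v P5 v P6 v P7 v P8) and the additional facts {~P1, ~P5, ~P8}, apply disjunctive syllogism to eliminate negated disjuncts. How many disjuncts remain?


Original disjuncts (8): P1, P2, P3, P4, P5, P6, P7, P8
Negated (eliminate): ~P1, ~P5, ~P8
Remaining disjuncts: P2, P3, P4, P6, P7
Count = 8 - 3 = 5

5


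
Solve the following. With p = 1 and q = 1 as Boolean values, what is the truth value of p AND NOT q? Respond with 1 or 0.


p = 1, q = 1
Operation: p AND NOT q
Evaluate: 1 AND NOT 1 = 0

0


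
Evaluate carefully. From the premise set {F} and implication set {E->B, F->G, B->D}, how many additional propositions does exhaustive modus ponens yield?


Initial facts: {F}
Apply modus ponens to closure:
  F and F->G  =>  G
Final known: {F, G}
New propositions: {G}
Count = 1

1


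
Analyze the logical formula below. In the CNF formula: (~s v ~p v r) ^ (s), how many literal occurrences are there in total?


Counting literals in each clause:
Clause 1: 3 literal(s)
Clause 2: 1 literal(s)
Total = 4

4


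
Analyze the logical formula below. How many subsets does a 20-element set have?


The power set of a set with n elements has 2^n elements.
|P(S)| = 2^20 = 1048576

1048576


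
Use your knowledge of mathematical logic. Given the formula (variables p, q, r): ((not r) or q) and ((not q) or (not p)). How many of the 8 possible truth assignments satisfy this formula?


Evaluate all 8 assignments for p, q, r:
p=0, q=0, r=0: 1
p=0, q=0, r=1: 0
p=0, q=1, r=0: 1
p=0, q=1, r=1: 1
p=1, q=0, r=0: 1
p=1, q=0, r=1: 0
p=1, q=1, r=0: 0
p=1, q=1, r=1: 0
Satisfying count = 4

4


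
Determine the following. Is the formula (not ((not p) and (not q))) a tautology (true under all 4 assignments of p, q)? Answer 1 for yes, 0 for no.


Check all 4 assignments:
p=0, q=0: 0
p=0, q=1: 1
p=1, q=0: 1
p=1, q=1: 1
Satisfying count = 3/4.
Tautology iff count = 4: no.

0


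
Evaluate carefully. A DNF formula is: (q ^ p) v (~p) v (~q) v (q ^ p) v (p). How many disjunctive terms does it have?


A DNF formula is a disjunction of terms (conjunctions).
Terms are separated by v.
Counting the disjuncts: 5 terms.

5


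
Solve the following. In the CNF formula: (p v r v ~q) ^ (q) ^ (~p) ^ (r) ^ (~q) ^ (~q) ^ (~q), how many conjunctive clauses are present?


A CNF formula is a conjunction of clauses.
Clauses are separated by ^.
Counting the conjuncts: 7 clauses.

7


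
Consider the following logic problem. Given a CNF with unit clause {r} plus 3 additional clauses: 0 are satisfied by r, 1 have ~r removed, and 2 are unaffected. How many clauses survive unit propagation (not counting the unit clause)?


Satisfied (removed): 0
Shortened (remain): 1
Unchanged (remain): 2
Remaining = 1 + 2 = 3

3


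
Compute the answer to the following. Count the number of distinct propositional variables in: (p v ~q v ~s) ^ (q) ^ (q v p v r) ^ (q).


Identify each variable that appears in the formula.
Variables found: p, q, r, s
Count = 4

4


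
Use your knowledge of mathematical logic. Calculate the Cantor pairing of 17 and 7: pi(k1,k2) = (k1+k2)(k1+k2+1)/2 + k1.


k1 + k2 = 24
(k1+k2)(k1+k2+1)/2 = 24 * 25 / 2 = 300
pi = 300 + 17 = 317

317


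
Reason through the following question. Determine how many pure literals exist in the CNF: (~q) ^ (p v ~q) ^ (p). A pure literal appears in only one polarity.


Check each variable for pure literal status:
p: pure positive
q: pure negative
r: absent (not pure)
Pure literal count = 2

2


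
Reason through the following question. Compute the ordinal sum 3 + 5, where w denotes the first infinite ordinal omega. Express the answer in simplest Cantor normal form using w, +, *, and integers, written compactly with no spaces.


Compute 3 + 5.
Ordinal + is associative but NOT commutative; for finite n>0, n + w = w but w + n stays w+n.
Both operands finite; ordinal + agrees with natural +: 3 + 5 = 8.
Result = 8

8


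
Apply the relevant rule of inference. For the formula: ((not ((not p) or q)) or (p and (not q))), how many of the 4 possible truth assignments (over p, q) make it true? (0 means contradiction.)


Check all 4 assignments:
p=0, q=0: 0
p=0, q=1: 0
p=1, q=0: 1
p=1, q=1: 0
Count of True = 1

1
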